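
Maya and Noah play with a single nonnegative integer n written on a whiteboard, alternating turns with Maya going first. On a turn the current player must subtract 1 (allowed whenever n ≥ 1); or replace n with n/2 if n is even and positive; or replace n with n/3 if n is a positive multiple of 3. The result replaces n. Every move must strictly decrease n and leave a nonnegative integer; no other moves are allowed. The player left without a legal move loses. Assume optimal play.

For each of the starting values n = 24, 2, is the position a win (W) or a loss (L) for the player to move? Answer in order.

24: W, 2: L

Build the W/L table. Terminal = L. A non-terminal position is W if it has a move to some L; otherwise it is L.
n=0: no move → L
n=1: reaches L-position 0 → W
n=2: only reaches 1(W), which is W → L
n=3: reaches L-position 2 → W
n=4: reaches L-position 2 → W
n=5: only reaches 4(W), which is W → L
n=6: reaches L-position 2 → W
n=7: only reaches 6(W), which is W → L
n=8: reaches L-position 7 → W
n=9: only reaches 3(W), 8(W), all W → L
n=10: reaches L-position 5 → W
n=11: only reaches 10(W), which is W → L
n=12: reaches L-position 11 → W
n=13: only reaches 12(W), which is W → L
n=14: reaches L-position 7 → W
n=15: reaches L-position 5 → W
n=16: only reaches 8(W), 15(W), all W → L
n=17: reaches L-position 16 → W
n=18: reaches L-position 9 → W
n=19: only reaches 18(W), which is W → L
n=20: reaches L-position 19 → W
n=21: reaches L-position 7 → W
n=22: reaches L-position 11 → W
n=23: only reaches 22(W), which is W → L
n=24: reaches L-position 23 → W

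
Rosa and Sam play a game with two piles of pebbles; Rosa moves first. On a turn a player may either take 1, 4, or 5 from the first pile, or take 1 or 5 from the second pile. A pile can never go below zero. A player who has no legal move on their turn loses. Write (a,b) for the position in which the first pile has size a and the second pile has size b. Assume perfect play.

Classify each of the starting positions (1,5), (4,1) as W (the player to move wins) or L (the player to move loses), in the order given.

Label each position W (a win for the player to move) or L (a loss). A position with no legal move is L; any other position is W exactly when some move reaches an L, and L when every move reaches a W.
No move ever increases a pile, so every position that can arise here has a ≤ 4 and b ≤ 5; it is enough to label the cells with 0 ≤ a ≤ 4 and 0 ≤ b ≤ 5.
Every move lowers a or b (never raises either), so fill the grid row by row in increasing a, and left to right within a row: each cell's successors are then already labelled.
      b=0  b=1  b=2  b=3  b=4  b=5
a=0:    L    W    L    W    L    W
a=1:    W    L    W    L    W    L
a=2:    L    W    L    W    L    W
a=3:    W    L    W    L    W    L
a=4:    W    W    W    W    W    W
Cells with no legal move (terminal, hence L): (0,0).
The remaining L cells, each justified by listing all of its moves:
(0,2): the only move is to (0,1)(W), a W ⇒ L
(0,4): the only move is to (0,3)(W), a W ⇒ L
(1,1): moves to (0,1)(W), (1,0)(W); every one is W ⇒ L
(1,3): moves to (0,3)(W), (1,2)(W); every one is W ⇒ L
(1,5): moves to (0,5)(W), (1,4)(W), (1,0)(W); every one is W ⇒ L
(2,0): the only move is to (1,0)(W), a W ⇒ L
(2,2): moves to (1,2)(W), (2,1)(W); every one is W ⇒ L
(2,4): moves to (1,4)(W), (2,3)(W); every one is W ⇒ L
(3,1): moves to (2,1)(W), (3,0)(W); every one is W ⇒ L
(3,3): moves to (2,3)(W), (3,2)(W); every one is W ⇒ L
(3,5): moves to (2,5)(W), (3,4)(W), (3,0)(W); every one is W ⇒ L
Every other cell has at least one move into one of the L cells above, so it is W.
(1,5): one of the L cells justified above, so L
(4,1): the move to (3,1) reaches an L cell, so W

(1,5): L, (4,1): W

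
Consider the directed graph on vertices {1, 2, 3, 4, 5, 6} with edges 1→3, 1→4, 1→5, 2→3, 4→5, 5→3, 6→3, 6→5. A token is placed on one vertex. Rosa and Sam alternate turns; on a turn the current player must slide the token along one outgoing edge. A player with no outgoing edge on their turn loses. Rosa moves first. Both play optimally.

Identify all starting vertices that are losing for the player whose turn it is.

Classify positions by backward induction: terminal positions (no move available) are L. From any other position, the mover wins iff some move reaches an L.
Every edge goes from a vertex to one that appears earlier in the order 3, 2, 5, 4, 1, 6, so processing vertices in that order labels each vertex after all of its successors.
3: no outgoing edge → L
2: can move to 3, which is L ⇒ W
5: can move to 3, which is L ⇒ W
4: the only move is to 5(W), a W ⇒ L
1: can move to 4, which is L ⇒ W
6: can move to 3, which is L ⇒ W
Reading off the rows marked L gives the requested list; there are 2 such vertices.

3, 4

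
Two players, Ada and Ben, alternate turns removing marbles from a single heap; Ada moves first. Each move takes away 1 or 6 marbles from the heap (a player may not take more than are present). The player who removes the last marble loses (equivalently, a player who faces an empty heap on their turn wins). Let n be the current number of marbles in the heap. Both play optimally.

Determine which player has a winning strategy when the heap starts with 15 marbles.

Classify positions by backward induction: terminal positions (no move available) are W. From any other position, the mover wins iff some move reaches an L.
n=0: no move; the opponent has just taken the last marble and therefore loses → W
n=1: only reaches 0(W), which is W → L
n=2: reaches L-position 1 → W
n=3: only reaches 2(W), which is W → L
n=4: reaches L-position 3 → W
n=5: only reaches 4(W), which is W → L
n=6: reaches L-position 5 → W
n=7: reaches L-position 1 → W
n=8: only reaches 7(W), 2(W), all W → L
n=9: reaches L-position 8 → W
n=10: only reaches 9(W), 4(W), all W → L
n=11: reaches L-position 10 → W
n=12: only reaches 11(W), 6(W), all W → L
n=13: reaches L-position 12 → W
n=14: reaches L-position 8 → W
n=15: only reaches 14(W), 9(W), all W → L
Every move from 15 reaches a W position, so the mover loses.

Ben wins.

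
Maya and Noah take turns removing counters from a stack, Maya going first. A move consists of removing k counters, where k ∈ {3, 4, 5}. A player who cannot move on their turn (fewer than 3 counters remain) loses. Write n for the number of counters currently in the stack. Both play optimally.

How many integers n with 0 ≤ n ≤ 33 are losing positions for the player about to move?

14

Use the standard recursion: the mover loses at a terminal position; elsewhere, the mover wins exactly when some move hands the opponent an L position.
n=0: no move → L
n=1: no move → L
n=2: no move → L
n=3: W (go to 0, an L position)
n=4: W (go to 1, an L position)
n=5: W (go to 2, an L position)
n=6: W (go to 2, an L position)
n=7: W (go to 2, an L position)
n=8: L (options 5(W), 4(W), 3(W) are all W)
n=9: L (options 6(W), 5(W), 4(W) are all W)
n=10: L (options 7(W), 6(W), 5(W) are all W)
n=11: W (go to 8, an L position)
n=12: W (go to 9, an L position)
n=13: W (go to 10, an L position)
n=14: W (go to 10, an L position)
n=15: W (go to 10, an L position)
n=16: L (options 13(W), 12(W), 11(W) are all W)
n=17: L (options 14(W), 13(W), 12(W) are all W)
n=18: L (options 15(W), 14(W), 13(W) are all W)
n=19: W (go to 16, an L position)
n=20: W (go to 17, an L position)
n=21: W (go to 18, an L position)
n=22: W (go to 18, an L position)
n=23: W (go to 18, an L position)
n=24: L (options 21(W), 20(W), 19(W) are all W)
n=25: L (options 22(W), 21(W), 20(W) are all W)
n=26: L (options 23(W), 22(W), 21(W) are all W)
n=27: W (go to 24, an L position)
n=28: W (go to 25, an L position)
n=29: W (go to 26, an L position)
n=30: W (go to 26, an L position)
n=31: W (go to 26, an L position)
n=32: L (options 29(W), 28(W), 27(W) are all W)
n=33: L (options 30(W), 29(W), 28(W) are all W)
L entries with 0 ≤ n ≤ 33: n = 0, 1, 2, 8, 9, 10, 16, 17, 18, 24, 25, 26, 32, 33; that makes 14.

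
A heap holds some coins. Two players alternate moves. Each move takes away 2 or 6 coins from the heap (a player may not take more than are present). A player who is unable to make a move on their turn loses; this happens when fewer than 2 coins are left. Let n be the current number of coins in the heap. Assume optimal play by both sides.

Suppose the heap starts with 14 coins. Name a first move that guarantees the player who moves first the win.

Positions with no move are L. A position that does have a move is losing for the player to move precisely when every available move leads to a winning position for the opponent. Fill in the labels:
n=0: no move → L
n=1: no move → L
n=2: reaches L-position 0 → W
n=3: reaches L-position 1 → W
n=4: only reaches 2(W), which is W → L
n=5: only reaches 3(W), which is W → L
n=6: reaches L-position 4 → W
n=7: reaches L-position 5 → W
n=8: only reaches 6(W), 2(W), all W → L
n=9: only reaches 7(W), 3(W), all W → L
n=10: reaches L-position 8 → W
n=11: reaches L-position 9 → W
n=12: only reaches 10(W), 6(W), all W → L
n=13: only reaches 11(W), 7(W), all W → L
n=14: reaches L-position 12 → W
From 14, the L positions reachable in one move are: 12, 8. Any move reaching one of these is winning.

Remove 2, leaving 12.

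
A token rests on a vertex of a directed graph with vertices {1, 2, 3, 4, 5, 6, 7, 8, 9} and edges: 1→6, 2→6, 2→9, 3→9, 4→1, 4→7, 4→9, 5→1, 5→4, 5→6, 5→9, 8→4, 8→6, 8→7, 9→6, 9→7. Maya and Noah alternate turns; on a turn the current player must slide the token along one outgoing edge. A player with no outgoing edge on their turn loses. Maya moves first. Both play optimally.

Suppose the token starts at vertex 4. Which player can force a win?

Use the standard recursion: the mover loses at a terminal position; elsewhere, the mover wins exactly when some move hands the opponent an L position.
Every edge goes from a vertex to one that appears earlier in the order 6, 7, 9, 3, 1, 4, 8, 2, 5, so processing vertices in that order labels each vertex after all of its successors.
6: no outgoing edge → L
7: no outgoing edge → L
9: reaches L-position 7 → W
3: only reaches 9(W), which is W → L
1: reaches L-position 6 → W
4: reaches L-position 7 → W
8: reaches L-position 7 → W
2: reaches L-position 6 → W
5: reaches L-position 6 → W
From 4 Maya can move to 7, reaching an L position.

Maya wins.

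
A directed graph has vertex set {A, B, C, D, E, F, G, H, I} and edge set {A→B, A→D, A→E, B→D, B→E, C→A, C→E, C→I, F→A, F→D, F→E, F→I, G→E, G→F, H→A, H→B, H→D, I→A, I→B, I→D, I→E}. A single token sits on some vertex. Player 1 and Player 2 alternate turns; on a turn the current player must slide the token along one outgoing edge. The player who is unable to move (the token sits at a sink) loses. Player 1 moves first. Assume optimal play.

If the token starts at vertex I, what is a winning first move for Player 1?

Compute win/loss labels from the base case upward. A position with no move is L. Any other position is W if it can reach an L in one move, else L.
Every edge goes from a vertex to one that appears earlier in the order E, D, B, A, I, F, H, G, C, so processing vertices in that order labels each vertex after all of its successors.
E: no outgoing edge → L
D: no outgoing edge → L
B: reaches L-position D → W
A: reaches L-position D → W
I: reaches L-position D → W
F: reaches L-position D → W
H: reaches L-position D → W
G: reaches L-position E → W
C: reaches L-position E → W
From I, the L positions reachable in one move are: D, E. Any move reaching one of these is winning.

Move to D.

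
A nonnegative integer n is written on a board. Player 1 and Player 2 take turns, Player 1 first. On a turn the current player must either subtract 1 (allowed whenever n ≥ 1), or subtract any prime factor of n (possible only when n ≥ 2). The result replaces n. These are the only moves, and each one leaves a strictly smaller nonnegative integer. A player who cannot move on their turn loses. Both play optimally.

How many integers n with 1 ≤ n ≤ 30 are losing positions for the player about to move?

7

Classify positions by backward induction: terminal positions (no move available) are L. From any other position, the mover wins iff some move reaches an L.
n=0: no move → L
n=1: can move to 0, which is L ⇒ W
n=2: can move to 0, which is L ⇒ W
n=3: can move to 0, which is L ⇒ W
n=4: moves to 2(W), 3(W); every one is W ⇒ L
n=5: can move to 0, which is L ⇒ W
n=6: can move to 4, which is L ⇒ W
n=7: can move to 0, which is L ⇒ W
n=8: moves to 6(W), 7(W); every one is W ⇒ L
n=9: can move to 8, which is L ⇒ W
n=10: can move to 8, which is L ⇒ W
n=11: can move to 0, which is L ⇒ W
n=12: moves to 9(W), 10(W), 11(W); every one is W ⇒ L
n=13: can move to 0, which is L ⇒ W
n=14: can move to 12, which is L ⇒ W
n=15: can move to 12, which is L ⇒ W
n=16: moves to 14(W), 15(W); every one is W ⇒ L
n=17: can move to 0, which is L ⇒ W
n=18: can move to 16, which is L ⇒ W
n=19: can move to 0, which is L ⇒ W
n=20: moves to 15(W), 18(W), 19(W); every one is W ⇒ L
n=21: can move to 20, which is L ⇒ W
n=22: can move to 20, which is L ⇒ W
n=23: can move to 0, which is L ⇒ W
n=24: moves to 21(W), 22(W), 23(W); every one is W ⇒ L
n=25: can move to 20, which is L ⇒ W
n=26: can move to 24, which is L ⇒ W
n=27: can move to 24, which is L ⇒ W
n=28: moves to 21(W), 26(W), 27(W); every one is W ⇒ L
n=29: can move to 0, which is L ⇒ W
n=30: can move to 28, which is L ⇒ W
L entries with 1 ≤ n ≤ 30 (n=0 is outside the asked range and is not counted): n = 4, 8, 12, 16, 20, 24, 28; that makes 7.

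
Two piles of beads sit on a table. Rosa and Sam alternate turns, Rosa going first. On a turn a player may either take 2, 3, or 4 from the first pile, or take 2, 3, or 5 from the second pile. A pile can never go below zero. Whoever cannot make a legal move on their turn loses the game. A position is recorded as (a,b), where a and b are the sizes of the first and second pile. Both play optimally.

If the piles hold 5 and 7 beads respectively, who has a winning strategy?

Label each position W (a win for the player to move) or L (a loss). A position with no legal move is L; any other position is W exactly when some move reaches an L, and L when every move reaches a W.
No move ever increases a pile, so every position that can arise here has a ≤ 5 and b ≤ 7; it is enough to label the cells with 0 ≤ a ≤ 5 and 0 ≤ b ≤ 7.
Every move lowers a or b (never raises either), so fill the grid row by row in increasing a, and left to right within a row: each cell's successors are then already labelled.
      b=0  b=1  b=2  b=3  b=4  b=5  b=6  b=7
a=0:    L    L    W    W    W    W    W    L
a=1:    L    L    W    W    W    W    W    L
a=2:    W    W    L    L    W    W    W    W
a=3:    W    W    L    L    W    W    W    W
a=4:    W    W    W    W    L    L    W    W
a=5:    W    W    W    W    L    L    W    W
Cells with no legal move (terminal, hence L): (0,0), (0,1), (1,0), (1,1).
The remaining L cells, each justified by listing all of its moves:
(0,7): moves to (0,5)(W), (0,4)(W), (0,2)(W); every one is W ⇒ L
(1,7): moves to (1,5)(W), (1,4)(W), (1,2)(W); every one is W ⇒ L
(2,2): moves to (0,2)(W), (2,0)(W); every one is W ⇒ L
(2,3): moves to (0,3)(W), (2,1)(W), (2,0)(W); every one is W ⇒ L
(3,2): moves to (1,2)(W), (0,2)(W), (3,0)(W); every one is W ⇒ L
(3,3): moves to (1,3)(W), (0,3)(W), (3,1)(W), (3,0)(W); every one is W ⇒ L
(4,4): moves to (2,4)(W), (1,4)(W), (0,4)(W), (4,2)(W), (4,1)(W); every one is W ⇒ L
(4,5): moves to (2,5)(W), (1,5)(W), (0,5)(W), (4,3)(W), (4,2)(W), (4,0)(W); every one is W ⇒ L
(5,4): moves to (3,4)(W), (2,4)(W), (1,4)(W), (5,2)(W), (5,1)(W); every one is W ⇒ L
(5,5): moves to (3,5)(W), (2,5)(W), (1,5)(W), (5,3)(W), (5,2)(W), (5,0)(W); every one is W ⇒ L
Every other cell has at least one move into one of the L cells above, so it is W.
From (5,7) Rosa can move to (1,7), reaching an L position.

Rosa wins.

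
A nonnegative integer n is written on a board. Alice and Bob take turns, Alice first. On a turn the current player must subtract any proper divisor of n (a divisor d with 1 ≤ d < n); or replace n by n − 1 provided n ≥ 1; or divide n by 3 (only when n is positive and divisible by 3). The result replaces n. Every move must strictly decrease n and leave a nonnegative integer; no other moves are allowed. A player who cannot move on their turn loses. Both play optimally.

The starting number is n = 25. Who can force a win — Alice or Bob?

Bob wins.

Label each position W (a win for the player to move) or L (a loss). A position with no legal move is L; any other position is W exactly when some move reaches an L, and L when every move reaches a W.
n=0: no move → L
n=1: reaches L-position 0 → W
n=2: only reaches 1(W), which is W → L
n=3: reaches L-position 2 → W
n=4: reaches L-position 2 → W
n=5: only reaches 4(W), which is W → L
n=6: reaches L-position 2 → W
n=7: only reaches 6(W), which is W → L
n=8: reaches L-position 7 → W
n=9: only reaches 3(W), 6(W), 8(W), all W → L
n=10: reaches L-position 5 → W
n=11: only reaches 10(W), which is W → L
n=12: reaches L-position 9 → W
n=13: only reaches 12(W), which is W → L
n=14: reaches L-position 7 → W
n=15: reaches L-position 5 → W
n=16: only reaches 8(W), 12(W), 14(W), 15(W), all W → L
n=17: reaches L-position 16 → W
n=18: reaches L-position 9 → W
n=19: only reaches 18(W), which is W → L
n=20: reaches L-position 16 → W
n=21: reaches L-position 7 → W
n=22: reaches L-position 11 → W
n=23: only reaches 22(W), which is W → L
n=24: reaches L-position 16 → W
n=25: only reaches 20(W), 24(W), all W → L
The starting position 25 is L: whatever Alice does, the opponent receives a W position.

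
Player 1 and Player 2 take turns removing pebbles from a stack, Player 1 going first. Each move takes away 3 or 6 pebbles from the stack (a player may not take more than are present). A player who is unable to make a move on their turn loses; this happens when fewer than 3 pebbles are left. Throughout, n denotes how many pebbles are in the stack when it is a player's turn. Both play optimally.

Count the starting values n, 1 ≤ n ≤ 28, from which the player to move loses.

Work bottom-up. With no move the player to move loses. Otherwise the position is W if at least one move leads to an L position for the opponent, and L if every move leads to a W.
n=0: no move → L
n=1: no move → L
n=2: no move → L
n=3: can move to 0, which is L ⇒ W
n=4: can move to 1, which is L ⇒ W
n=5: can move to 2, which is L ⇒ W
n=6: can move to 0, which is L ⇒ W
n=7: can move to 1, which is L ⇒ W
n=8: can move to 2, which is L ⇒ W
n=9: moves to 6(W), 3(W); every one is W ⇒ L
n=10: moves to 7(W), 4(W); every one is W ⇒ L
n=11: moves to 8(W), 5(W); every one is W ⇒ L
n=12: can move to 9, which is L ⇒ W
n=13: can move to 10, which is L ⇒ W
n=14: can move to 11, which is L ⇒ W
n=15: can move to 9, which is L ⇒ W
n=16: can move to 10, which is L ⇒ W
n=17: can move to 11, which is L ⇒ W
n=18: moves to 15(W), 12(W); every one is W ⇒ L
n=19: moves to 16(W), 13(W); every one is W ⇒ L
n=20: moves to 17(W), 14(W); every one is W ⇒ L
n=21: can move to 18, which is L ⇒ W
n=22: can move to 19, which is L ⇒ W
n=23: can move to 20, which is L ⇒ W
n=24: can move to 18, which is L ⇒ W
n=25: can move to 19, which is L ⇒ W
n=26: can move to 20, which is L ⇒ W
n=27: moves to 24(W), 21(W); every one is W ⇒ L
n=28: moves to 25(W), 22(W); every one is W ⇒ L
L entries with 1 ≤ n ≤ 28 (n=0 is outside the asked range and is not counted): n = 1, 2, 9, 10, 11, 18, 19, 20, 27, 28; that makes 10.

10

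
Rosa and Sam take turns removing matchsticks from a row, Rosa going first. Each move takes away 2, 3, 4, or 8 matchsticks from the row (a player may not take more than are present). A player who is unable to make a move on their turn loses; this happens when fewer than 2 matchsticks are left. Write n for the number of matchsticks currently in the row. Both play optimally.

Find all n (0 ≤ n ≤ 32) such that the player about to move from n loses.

Label each position W (a win for the player to move) or L (a loss). A position with no legal move is L; any other position is W exactly when some move reaches an L, and L when every move reaches a W.
n=0: no move → L
n=1: no move → L
n=2: →0(L), so W
n=3: →1(L), so W
n=4: →1(L), so W
n=5: →1(L), so W
n=6: →4(W), 3(W), 2(W) — all W, so L
n=7: →5(W), 4(W), 3(W) — all W, so L
n=8: →6(L), so W
n=9: →7(L), so W
n=10: →7(L), so W
n=11: →7(L), so W
n=12: →10(W), 9(W), 8(W), 4(W) — all W, so L
n=13: →11(W), 10(W), 9(W), 5(W) — all W, so L
n=14: →12(L), so W
n=15: →13(L), so W
n=16: →13(L), so W
n=17: →13(L), so W
n=18: →16(W), 15(W), 14(W), 10(W) — all W, so L
n=19: →17(W), 16(W), 15(W), 11(W) — all W, so L
n=20: →18(L), so W
n=21: →19(L), so W
n=22: →19(L), so W
n=23: →19(L), so W
n=24: →22(W), 21(W), 20(W), 16(W) — all W, so L
n=25: →23(W), 22(W), 21(W), 17(W) — all W, so L
n=26: →24(L), so W
n=27: →25(L), so W
n=28: →25(L), so W
n=29: →25(L), so W
n=30: →28(W), 27(W), 26(W), 22(W) — all W, so L
n=31: →29(W), 28(W), 27(W), 23(W) — all W, so L
n=32: →30(L), so W
The losing starting values of n are exactly the entries labelled L in this table (12 of them).

0, 1, 6, 7, 12, 13, 18, 19, 24, 25, 30, 31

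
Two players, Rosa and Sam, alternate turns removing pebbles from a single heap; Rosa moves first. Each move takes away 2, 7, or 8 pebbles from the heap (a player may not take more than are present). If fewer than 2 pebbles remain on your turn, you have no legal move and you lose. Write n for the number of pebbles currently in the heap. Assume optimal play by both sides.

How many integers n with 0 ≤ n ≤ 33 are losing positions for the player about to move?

13

Use the standard recursion: the mover loses at a terminal position; elsewhere, the mover wins exactly when some move hands the opponent an L position.
n=0: no move → L
n=1: no move → L
n=2: reaches L-position 0 → W
n=3: reaches L-position 1 → W
n=4: only reaches 2(W), which is W → L
n=5: only reaches 3(W), which is W → L
n=6: reaches L-position 4 → W
n=7: reaches L-position 5 → W
n=8: reaches L-position 1 → W
n=9: reaches L-position 1 → W
n=10: only reaches 8(W), 3(W), 2(W), all W → L
n=11: reaches L-position 4 → W
n=12: reaches L-position 10 → W
n=13: reaches L-position 5 → W
n=14: only reaches 12(W), 7(W), 6(W), all W → L
n=15: only reaches 13(W), 8(W), 7(W), all W → L
n=16: reaches L-position 14 → W
n=17: reaches L-position 15 → W
n=18: reaches L-position 10 → W
n=19: only reaches 17(W), 12(W), 11(W), all W → L
n=20: only reaches 18(W), 13(W), 12(W), all W → L
n=21: reaches L-position 19 → W
n=22: reaches L-position 20 → W
n=23: reaches L-position 15 → W
n=24: only reaches 22(W), 17(W), 16(W), all W → L
n=25: only reaches 23(W), 18(W), 17(W), all W → L
n=26: reaches L-position 24 → W
n=27: reaches L-position 25 → W
n=28: reaches L-position 20 → W
n=29: only reaches 27(W), 22(W), 21(W), all W → L
n=30: only reaches 28(W), 23(W), 22(W), all W → L
n=31: reaches L-position 29 → W
n=32: reaches L-position 30 → W
n=33: reaches L-position 25 → W
L entries with 0 ≤ n ≤ 33: n = 0, 1, 4, 5, 10, 14, 15, 19, 20, 24, 25, 29, 30; that makes 13.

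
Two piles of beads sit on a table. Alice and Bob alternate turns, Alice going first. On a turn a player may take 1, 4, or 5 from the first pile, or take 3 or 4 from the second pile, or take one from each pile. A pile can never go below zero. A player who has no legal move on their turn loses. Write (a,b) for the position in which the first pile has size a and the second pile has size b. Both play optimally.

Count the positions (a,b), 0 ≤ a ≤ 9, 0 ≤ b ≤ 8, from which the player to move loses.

24

Compute win/loss labels from the base case upward. A position with no move is L. Any other position is W if it can reach an L in one move, else L.
Every move lowers a or b (never raises either), so fill the grid row by row in increasing a, and left to right within a row: each cell's successors are then already labelled.
      b=0  b=1  b=2  b=3  b=4  b=5  b=6  b=7  b=8
a=0:    L    L    L    W    W    W    W    L    L
a=1:    W    W    W    W    L    L    L    W    W
a=2:    L    L    L    W    W    W    W    W    L
a=3:    W    W    W    W    L    L    L    W    W
a=4:    W    W    W    L    W    W    W    W    W
a=5:    W    W    W    W    W    W    W    W    W
a=6:    W    W    W    L    W    W    W    W    W
a=7:    W    W    W    W    W    W    W    L    W
a=8:    L    L    L    W    W    W    W    W    W
a=9:    W    W    W    W    L    L    L    W    W
Cells with no legal move (terminal, hence L): (0,0), (0,1), (0,2).
The remaining L cells, each justified by listing all of its moves:
(0,7): L (options (0,4)(W), (0,3)(W) are all W)
(0,8): L (options (0,5)(W), (0,4)(W) are all W)
(1,4): L (options (0,4)(W), (1,1)(W), (1,0)(W), (0,3)(W) are all W)
(1,5): L (options (0,5)(W), (1,2)(W), (1,1)(W), (0,4)(W) are all W)
(1,6): L (options (0,6)(W), (1,3)(W), (1,2)(W), (0,5)(W) are all W)
(2,0): L (sole option (1,0)(W) is W)
(2,1): L (options (1,1)(W), (1,0)(W) are all W)
(2,2): L (options (1,2)(W), (1,1)(W) are all W)
(2,8): L (options (1,8)(W), (2,5)(W), (2,4)(W), (1,7)(W) are all W)
(3,4): L (options (2,4)(W), (3,1)(W), (3,0)(W), (2,3)(W) are all W)
(3,5): L (options (2,5)(W), (3,2)(W), (3,1)(W), (2,4)(W) are all W)
(3,6): L (options (2,6)(W), (3,3)(W), (3,2)(W), (2,5)(W) are all W)
(4,3): L (options (3,3)(W), (0,3)(W), (4,0)(W), (3,2)(W) are all W)
(6,3): L (options (5,3)(W), (2,3)(W), (1,3)(W), (6,0)(W), (5,2)(W) are all W)
(7,7): L (options (6,7)(W), (3,7)(W), (2,7)(W), (7,4)(W), (7,3)(W), (6,6)(W) are all W)
(8,0): L (options (7,0)(W), (4,0)(W), (3,0)(W) are all W)
(8,1): L (options (7,1)(W), (4,1)(W), (3,1)(W), (7,0)(W) are all W)
(8,2): L (options (7,2)(W), (4,2)(W), (3,2)(W), (7,1)(W) are all W)
(9,4): L (options (8,4)(W), (5,4)(W), (4,4)(W), (9,1)(W), (9,0)(W), (8,3)(W) are all W)
(9,5): L (options (8,5)(W), (5,5)(W), (4,5)(W), (9,2)(W), (9,1)(W), (8,4)(W) are all W)
(9,6): L (options (8,6)(W), (5,6)(W), (4,6)(W), (9,3)(W), (9,2)(W), (8,5)(W) are all W)
Every other cell has at least one move into one of the L cells above, so it is W.
L cells per row: a=0: 5, a=1: 3, a=2: 4, a=3: 3, a=4: 1, a=5: 0, a=6: 1, a=7: 1, a=8: 3, a=9: 3; total 24.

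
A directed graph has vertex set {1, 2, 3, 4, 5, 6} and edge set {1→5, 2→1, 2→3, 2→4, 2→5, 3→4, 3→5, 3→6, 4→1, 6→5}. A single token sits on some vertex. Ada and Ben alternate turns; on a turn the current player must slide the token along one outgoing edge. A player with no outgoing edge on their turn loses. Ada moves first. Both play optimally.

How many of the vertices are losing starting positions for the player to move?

2

Classify positions by backward induction: terminal positions (no move available) are L. From any other position, the mover wins iff some move reaches an L.
Every edge goes from a vertex to one that appears earlier in the order 5, 1, 4, 6, 3, 2, so processing vertices in that order labels each vertex after all of its successors.
5: no outgoing edge → L
1: can move to 5, which is L ⇒ W
4: the only move is to 1(W), a W ⇒ L
6: can move to 5, which is L ⇒ W
3: can move to 4, which is L ⇒ W
2: can move to 4, which is L ⇒ W
The L vertices are 4, 5; that is 2 in all.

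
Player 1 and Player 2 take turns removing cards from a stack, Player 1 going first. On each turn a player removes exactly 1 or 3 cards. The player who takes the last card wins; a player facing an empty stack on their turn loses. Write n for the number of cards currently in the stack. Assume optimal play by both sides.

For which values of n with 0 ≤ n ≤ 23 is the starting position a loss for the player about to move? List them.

Classify positions by backward induction: terminal positions (no move available) are L. From any other position, the mover wins iff some move reaches an L.
n=0: no move → L
n=1: can move to 0, which is L ⇒ W
n=2: the only move is to 1(W), a W ⇒ L
n=3: can move to 2, which is L ⇒ W
n=4: moves to 3(W), 1(W); every one is W ⇒ L
n=5: can move to 4, which is L ⇒ W
n=6: moves to 5(W), 3(W); every one is W ⇒ L
n=7: can move to 6, which is L ⇒ W
n=8: moves to 7(W), 5(W); every one is W ⇒ L
n=9: can move to 8, which is L ⇒ W
n=10: moves to 9(W), 7(W); every one is W ⇒ L
n=11: can move to 10, which is L ⇒ W
n=12: moves to 11(W), 9(W); every one is W ⇒ L
n=13: can move to 12, which is L ⇒ W
n=14: moves to 13(W), 11(W); every one is W ⇒ L
n=15: can move to 14, which is L ⇒ W
n=16: moves to 15(W), 13(W); every one is W ⇒ L
n=17: can move to 16, which is L ⇒ W
n=18: moves to 17(W), 15(W); every one is W ⇒ L
n=19: can move to 18, which is L ⇒ W
n=20: moves to 19(W), 17(W); every one is W ⇒ L
n=21: can move to 20, which is L ⇒ W
n=22: moves to 21(W), 19(W); every one is W ⇒ L
n=23: can move to 22, which is L ⇒ W
Reading off the rows marked L gives the requested list; there are 12 such values of n.

0, 2, 4, 6, 8, 10, 12, 14, 16, 18, 20, 22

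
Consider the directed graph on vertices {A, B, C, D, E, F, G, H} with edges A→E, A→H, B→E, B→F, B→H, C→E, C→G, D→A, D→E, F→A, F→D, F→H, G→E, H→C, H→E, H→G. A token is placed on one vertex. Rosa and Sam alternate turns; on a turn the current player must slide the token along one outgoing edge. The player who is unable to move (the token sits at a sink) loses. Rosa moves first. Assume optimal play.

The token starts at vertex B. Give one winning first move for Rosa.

Positions with no move are L. A position that does have a move is losing for the player to move precisely when every available move leads to a winning position for the opponent. Fill in the labels:
Every edge goes from a vertex to one that appears earlier in the order E, G, C, H, A, D, F, B, so processing vertices in that order labels each vertex after all of its successors.
E: no outgoing edge → L
G: reaches L-position E → W
C: reaches L-position E → W
H: reaches L-position E → W
A: reaches L-position E → W
D: reaches L-position E → W
F: only reaches D(W), A(W), H(W), all W → L
B: reaches L-position F → W
From B, the L positions reachable in one move are: F, E. Any move reaching one of these is winning.

Move to F.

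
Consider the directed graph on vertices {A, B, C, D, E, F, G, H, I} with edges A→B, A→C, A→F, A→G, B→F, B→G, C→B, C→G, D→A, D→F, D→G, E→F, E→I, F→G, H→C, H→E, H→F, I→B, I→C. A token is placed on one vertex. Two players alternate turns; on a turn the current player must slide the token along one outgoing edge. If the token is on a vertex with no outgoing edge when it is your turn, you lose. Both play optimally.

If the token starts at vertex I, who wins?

The second player wins.

Classify positions by backward induction: terminal positions (no move available) are L. From any other position, the mover wins iff some move reaches an L.
Every edge goes from a vertex to one that appears earlier in the order G, F, B, C, A, D, I, E, H, so processing vertices in that order labels each vertex after all of its successors.
G: no outgoing edge → L
F: reaches L-position G → W
B: reaches L-position G → W
C: reaches L-position G → W
A: reaches L-position G → W
D: reaches L-position G → W
I: only reaches C(W), B(W), all W → L
E: reaches L-position I → W
H: only reaches E(W), C(W), F(W), all W → L
Every move from I reaches a W position, so the mover loses.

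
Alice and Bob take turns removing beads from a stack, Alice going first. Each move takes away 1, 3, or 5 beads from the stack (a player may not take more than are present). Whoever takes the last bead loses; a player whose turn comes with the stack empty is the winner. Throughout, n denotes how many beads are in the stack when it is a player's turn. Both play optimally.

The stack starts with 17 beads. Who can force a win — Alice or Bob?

Bob wins.

Label each position W (a win for the player to move) or L (a loss). A position with no legal move is W; any other position is W exactly when some move reaches an L, and L when every move reaches a W.
n=0: no move; the opponent has just taken the last bead and therefore loses → W
n=1: →0(W) only, which is W, so L
n=2: →1(L), so W
n=3: →2(W), 0(W) — all W, so L
n=4: →3(L), so W
n=5: →4(W), 2(W), 0(W) — all W, so L
n=6: →5(L), so W
n=7: →6(W), 4(W), 2(W) — all W, so L
n=8: →7(L), so W
n=9: →8(W), 6(W), 4(W) — all W, so L
n=10: →9(L), so W
n=11: →10(W), 8(W), 6(W) — all W, so L
n=12: →11(L), so W
n=13: →12(W), 10(W), 8(W) — all W, so L
n=14: →13(L), so W
n=15: →14(W), 12(W), 10(W) — all W, so L
n=16: →15(L), so W
n=17: →16(W), 14(W), 12(W) — all W, so L
The starting position 17 is L: whatever Alice does, the opponent receives a W position.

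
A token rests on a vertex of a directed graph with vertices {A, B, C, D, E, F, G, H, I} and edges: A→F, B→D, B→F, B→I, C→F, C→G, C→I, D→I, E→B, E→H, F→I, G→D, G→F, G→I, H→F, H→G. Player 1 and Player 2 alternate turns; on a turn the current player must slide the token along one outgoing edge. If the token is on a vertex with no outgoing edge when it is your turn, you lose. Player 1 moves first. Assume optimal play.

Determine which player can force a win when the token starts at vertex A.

Player 2 wins.

Positions with no move are L. A position that does have a move is losing for the player to move precisely when every available move leads to a winning position for the opponent. Fill in the labels:
Every edge goes from a vertex to one that appears earlier in the order I, D, F, G, H, C, A, B, E, so processing vertices in that order labels each vertex after all of its successors.
I: no outgoing edge → L
D: can move to I, which is L ⇒ W
F: can move to I, which is L ⇒ W
G: can move to I, which is L ⇒ W
H: moves to G(W), F(W); every one is W ⇒ L
C: can move to I, which is L ⇒ W
A: the only move is to F(W), a W ⇒ L
B: can move to I, which is L ⇒ W
E: can move to H, which is L ⇒ W
The starting position A is L: whatever Player 1 does, the opponent receives a W position.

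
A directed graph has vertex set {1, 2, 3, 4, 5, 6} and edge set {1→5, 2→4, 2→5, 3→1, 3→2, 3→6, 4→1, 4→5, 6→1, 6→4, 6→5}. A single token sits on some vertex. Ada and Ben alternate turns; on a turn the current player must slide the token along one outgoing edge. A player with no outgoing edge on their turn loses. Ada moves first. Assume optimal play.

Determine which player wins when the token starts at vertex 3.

Use the standard recursion: the mover loses at a terminal position; elsewhere, the mover wins exactly when some move hands the opponent an L position.
Every edge goes from a vertex to one that appears earlier in the order 5, 1, 4, 6, 2, 3, so processing vertices in that order labels each vertex after all of its successors.
5: no outgoing edge → L
1: W (go to 5, an L position)
4: W (go to 5, an L position)
6: W (go to 5, an L position)
2: W (go to 5, an L position)
3: L (options 2(W), 6(W), 1(W) are all W)
Every move from 3 reaches a W position, so the mover loses.

Ben wins.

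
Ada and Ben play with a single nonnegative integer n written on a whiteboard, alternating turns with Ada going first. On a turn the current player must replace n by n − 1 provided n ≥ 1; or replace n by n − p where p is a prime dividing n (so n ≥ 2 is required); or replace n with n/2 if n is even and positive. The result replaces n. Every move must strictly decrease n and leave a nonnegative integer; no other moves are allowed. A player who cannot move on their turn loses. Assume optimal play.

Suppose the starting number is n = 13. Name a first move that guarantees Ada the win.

Classify positions by backward induction: terminal positions (no move available) are L. From any other position, the mover wins iff some move reaches an L.
n=0: no move → L
n=1: →0(L), so W
n=2: →0(L), so W
n=3: →0(L), so W
n=4: →2(W), 3(W) — all W, so L
n=5: →0(L), so W
n=6: →4(L), so W
n=7: →0(L), so W
n=8: →4(L), so W
n=9: →6(W), 8(W) — all W, so L
n=10: →9(L), so W
n=11: →0(L), so W
n=12: →9(L), so W
n=13: →0(L), so W
From 13, the L positions reachable in one move are: 0.

Move to 0.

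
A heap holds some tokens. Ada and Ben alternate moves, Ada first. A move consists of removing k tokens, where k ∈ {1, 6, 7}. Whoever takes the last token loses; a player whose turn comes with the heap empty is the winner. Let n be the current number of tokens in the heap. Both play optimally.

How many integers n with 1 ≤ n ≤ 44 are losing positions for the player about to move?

12

Use the standard recursion: the mover wins at a terminal position; elsewhere, the mover wins exactly when some move hands the opponent an L position.
n=0: no move; the opponent has just taken the last token and therefore loses → W
n=1: →0(W) only, which is W, so L
n=2: →1(L), so W
n=3: →2(W) only, which is W, so L
n=4: →3(L), so W
n=5: →4(W) only, which is W, so L
n=6: →5(L), so W
n=7: →1(L), so W
n=8: →1(L), so W
n=9: →3(L), so W
n=10: →3(L), so W
n=11: →5(L), so W
n=12: →5(L), so W
n=13: →12(W), 7(W), 6(W) — all W, so L
n=14: →13(L), so W
n=15: →14(W), 9(W), 8(W) — all W, so L
n=16: →15(L), so W
n=17: →16(W), 11(W), 10(W) — all W, so L
n=18: →17(L), so W
n=19: →13(L), so W
n=20: →13(L), so W
n=21: →15(L), so W
n=22: →15(L), so W
n=23: →17(L), so W
n=24: →17(L), so W
n=25: →24(W), 19(W), 18(W) — all W, so L
n=26: →25(L), so W
n=27: →26(W), 21(W), 20(W) — all W, so L
n=28: →27(L), so W
n=29: →28(W), 23(W), 22(W) — all W, so L
n=30: →29(L), so W
n=31: →25(L), so W
n=32: →25(L), so W
n=33: →27(L), so W
n=34: →27(L), so W
n=35: →29(L), so W
n=36: →29(L), so W
n=37: →36(W), 31(W), 30(W) — all W, so L
n=38: →37(L), so W
n=39: →38(W), 33(W), 32(W) — all W, so L
n=40: →39(L), so W
n=41: →40(W), 35(W), 34(W) — all W, so L
n=42: →41(L), so W
n=43: →37(L), so W
n=44: →37(L), so W
L entries with 1 ≤ n ≤ 44 (the range starts at n=1): n = 1, 3, 5, 13, 15, 17, 25, 27, 29, 37, 39, 41; that makes 12.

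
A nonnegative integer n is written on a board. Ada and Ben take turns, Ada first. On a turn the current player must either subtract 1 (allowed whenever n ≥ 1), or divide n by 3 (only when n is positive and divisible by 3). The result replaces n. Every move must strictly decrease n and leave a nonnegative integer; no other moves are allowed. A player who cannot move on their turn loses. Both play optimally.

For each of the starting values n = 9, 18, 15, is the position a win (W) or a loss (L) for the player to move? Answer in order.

Build the W/L table. Terminal = L. A non-terminal position is W if it has a move to some L; otherwise it is L.
n=0: no move → L
n=1: →0(L), so W
n=2: →1(W) only, which is W, so L
n=3: →2(L), so W
n=4: →3(W) only, which is W, so L
n=5: →4(L), so W
n=6: →2(L), so W
n=7: →6(W) only, which is W, so L
n=8: →7(L), so W
n=9: →3(W), 8(W) — all W, so L
n=10: →9(L), so W
n=11: →10(W) only, which is W, so L
n=12: →4(L), so W
n=13: →12(W) only, which is W, so L
n=14: →13(L), so W
n=15: →5(W), 14(W) — all W, so L
n=16: →15(L), so W
n=17: →16(W) only, which is W, so L
n=18: →17(L), so W

9: L, 18: W, 15: L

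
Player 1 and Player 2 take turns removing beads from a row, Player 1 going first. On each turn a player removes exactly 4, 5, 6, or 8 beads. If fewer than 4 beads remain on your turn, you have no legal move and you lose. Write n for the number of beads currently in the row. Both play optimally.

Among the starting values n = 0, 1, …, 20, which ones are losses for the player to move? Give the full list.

Compute win/loss labels from the base case upward. A position with no move is L. Any other position is W if it can reach an L in one move, else L.
n=0: no move → L
n=1: no move → L
n=2: no move → L
n=3: no move → L
n=4: →0(L), so W
n=5: →1(L), so W
n=6: →2(L), so W
n=7: →3(L), so W
n=8: →3(L), so W
n=9: →3(L), so W
n=10: →2(L), so W
n=11: →3(L), so W
n=12: →8(W), 7(W), 6(W), 4(W) — all W, so L
n=13: →9(W), 8(W), 7(W), 5(W) — all W, so L
n=14: →10(W), 9(W), 8(W), 6(W) — all W, so L
n=15: →11(W), 10(W), 9(W), 7(W) — all W, so L
n=16: →12(L), so W
n=17: →13(L), so W
n=18: →14(L), so W
n=19: →15(L), so W
n=20: →15(L), so W
The losing starting values of n are exactly the entries labelled L in this table (8 of them).

0, 1, 2, 3, 12, 13, 14, 15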